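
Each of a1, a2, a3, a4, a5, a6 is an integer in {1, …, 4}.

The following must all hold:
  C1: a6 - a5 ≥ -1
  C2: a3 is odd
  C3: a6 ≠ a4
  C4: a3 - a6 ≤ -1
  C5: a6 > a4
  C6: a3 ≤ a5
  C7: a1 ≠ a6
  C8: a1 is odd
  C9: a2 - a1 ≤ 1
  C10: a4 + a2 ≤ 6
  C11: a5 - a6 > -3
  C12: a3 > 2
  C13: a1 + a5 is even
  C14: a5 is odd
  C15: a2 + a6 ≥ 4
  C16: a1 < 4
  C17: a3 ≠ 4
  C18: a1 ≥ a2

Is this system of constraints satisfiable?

Try a1 = 1, a2 = 1, a3 = 3, a4 = 3, a5 = 3, a6 = 4.
Check constraint 1: a6 - a5 = 1; constraint 4: a3 - a6 = -1. The remaining constraints are straightforward to verify.

Satisfiable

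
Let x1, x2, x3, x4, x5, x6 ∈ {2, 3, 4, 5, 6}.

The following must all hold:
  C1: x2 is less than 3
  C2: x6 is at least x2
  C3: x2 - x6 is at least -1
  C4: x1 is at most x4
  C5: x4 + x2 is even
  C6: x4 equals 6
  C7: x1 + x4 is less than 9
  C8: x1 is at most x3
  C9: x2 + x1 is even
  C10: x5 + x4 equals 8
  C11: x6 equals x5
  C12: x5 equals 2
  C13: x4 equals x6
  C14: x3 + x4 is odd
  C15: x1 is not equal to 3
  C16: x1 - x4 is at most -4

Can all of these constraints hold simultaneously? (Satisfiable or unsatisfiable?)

Constraint 6 fixes x4 = 6 and constraint 12 fixes x5 = 2. Constraints 11 and 13 give x4 = x6 = x5, so x4 = x5. But 6 ≠ 2 — contradiction.

Unsatisfiable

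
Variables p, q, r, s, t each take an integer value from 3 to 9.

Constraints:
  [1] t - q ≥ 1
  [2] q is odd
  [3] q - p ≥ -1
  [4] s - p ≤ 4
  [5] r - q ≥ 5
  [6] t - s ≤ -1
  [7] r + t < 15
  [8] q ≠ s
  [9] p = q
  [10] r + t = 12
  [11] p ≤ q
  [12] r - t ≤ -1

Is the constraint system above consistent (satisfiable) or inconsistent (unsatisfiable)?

Unsatisfiable

Constraints 3, 4, 5, 6, and 12 give t − r ≥ 1, r − q ≥ 5, q − p ≥ -1, p − s ≥ -4, s − t ≥ 1.
Adding all 5 inequalities: the left sides telescope to 0, and the right sides sum to 1 + 5 + (-1) + (-4) + 1 = 2. So 0 ≥ 2, which is false.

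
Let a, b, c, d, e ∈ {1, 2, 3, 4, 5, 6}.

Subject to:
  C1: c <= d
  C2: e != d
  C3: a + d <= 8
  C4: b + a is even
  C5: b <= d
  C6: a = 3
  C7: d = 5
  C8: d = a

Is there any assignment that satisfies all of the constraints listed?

Unsatisfiable

Constraint 7 fixes d = 5 and constraint 6 fixes a = 3, but constraint 8 requires d = a. Since 5 ≠ 3, contradiction.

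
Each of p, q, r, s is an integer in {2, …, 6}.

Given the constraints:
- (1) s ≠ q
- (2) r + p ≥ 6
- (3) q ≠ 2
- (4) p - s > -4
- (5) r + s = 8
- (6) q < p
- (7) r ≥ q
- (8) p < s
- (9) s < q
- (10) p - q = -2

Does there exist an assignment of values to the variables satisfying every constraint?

Unsatisfiable

Constraints 6, 8, and 9 give p < s, s < q, q < p. Chaining: p < s < q < p, which forces p < p — impossible.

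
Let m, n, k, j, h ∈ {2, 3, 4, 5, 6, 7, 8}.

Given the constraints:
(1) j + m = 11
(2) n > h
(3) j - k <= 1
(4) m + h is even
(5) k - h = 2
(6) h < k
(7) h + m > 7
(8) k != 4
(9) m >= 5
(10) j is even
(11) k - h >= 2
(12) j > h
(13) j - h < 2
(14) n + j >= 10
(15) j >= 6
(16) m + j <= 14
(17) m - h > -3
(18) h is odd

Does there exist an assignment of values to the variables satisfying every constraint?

Satisfiable

Setting (m, n, k, j, h) = (5, 7, 7, 6, 5) satisfies everything: constraint 1: j + m = 11; constraint 3: j - k = -1; constraint 5: k - h = 2, and the others follow.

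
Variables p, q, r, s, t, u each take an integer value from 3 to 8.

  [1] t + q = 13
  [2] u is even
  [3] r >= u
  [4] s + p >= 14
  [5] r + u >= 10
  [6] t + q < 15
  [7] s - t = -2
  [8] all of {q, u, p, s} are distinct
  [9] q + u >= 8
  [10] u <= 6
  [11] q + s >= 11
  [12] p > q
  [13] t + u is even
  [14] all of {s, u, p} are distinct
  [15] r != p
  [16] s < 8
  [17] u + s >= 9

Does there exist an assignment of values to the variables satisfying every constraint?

One satisfying assignment is p = 8, q = 5, r = 6, s = 6, t = 8, u = 4.
For the less obvious constraints — constraint 1: t + q = 13; constraint 4: s + p = 14; constraint 5: r + u = 10 — and the others hold by inspection.

Satisfiable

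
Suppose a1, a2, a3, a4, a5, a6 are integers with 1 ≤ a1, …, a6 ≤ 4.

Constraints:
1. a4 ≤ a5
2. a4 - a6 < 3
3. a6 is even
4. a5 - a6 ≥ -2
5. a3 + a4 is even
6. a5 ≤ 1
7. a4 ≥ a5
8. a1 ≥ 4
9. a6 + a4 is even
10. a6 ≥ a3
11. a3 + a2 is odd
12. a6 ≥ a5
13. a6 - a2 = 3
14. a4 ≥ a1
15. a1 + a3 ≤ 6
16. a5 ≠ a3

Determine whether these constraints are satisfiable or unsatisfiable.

Unsatisfiable

From constraints 8 and 14: a4 ≥ a1 and a1 ≥ 4, so a4 ≥ 4. From constraints 1 and 6: a4 ≤ a5 and a5 ≤ 1, so a4 ≤ 1. But 1 < 4, so no value of a4 works.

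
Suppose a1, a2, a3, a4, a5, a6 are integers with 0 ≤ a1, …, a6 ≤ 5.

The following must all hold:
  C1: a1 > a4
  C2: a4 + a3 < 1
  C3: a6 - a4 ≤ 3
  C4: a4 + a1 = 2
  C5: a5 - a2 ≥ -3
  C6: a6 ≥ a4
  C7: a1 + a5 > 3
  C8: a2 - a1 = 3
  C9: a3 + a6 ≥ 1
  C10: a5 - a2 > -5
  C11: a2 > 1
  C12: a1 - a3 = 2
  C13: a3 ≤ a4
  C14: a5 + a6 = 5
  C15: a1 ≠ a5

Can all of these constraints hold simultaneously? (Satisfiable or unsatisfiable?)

Satisfiable

Take a1 = 2, a2 = 5, a3 = 0, a4 = 0, a5 = 3, a6 = 2. Then constraint 2: a4 + a3 = 0; constraint 3: a6 - a4 = 2; constraint 4: a4 + a1 = 2, and every other listed constraint is also met.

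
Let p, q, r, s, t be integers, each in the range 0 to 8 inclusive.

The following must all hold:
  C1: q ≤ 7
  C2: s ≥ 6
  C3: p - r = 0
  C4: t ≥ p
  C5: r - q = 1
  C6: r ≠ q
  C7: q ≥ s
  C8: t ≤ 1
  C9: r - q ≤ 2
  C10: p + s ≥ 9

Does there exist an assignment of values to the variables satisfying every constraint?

Unsatisfiable

From constraints 4 and 8: p ≤ t ≤ 1. From constraints 1 and 7: s ≤ q ≤ 7. Hence p + s ≤ 8. But constraint 10 requires p + s ≥ 9, and 9 > 8. Contradiction.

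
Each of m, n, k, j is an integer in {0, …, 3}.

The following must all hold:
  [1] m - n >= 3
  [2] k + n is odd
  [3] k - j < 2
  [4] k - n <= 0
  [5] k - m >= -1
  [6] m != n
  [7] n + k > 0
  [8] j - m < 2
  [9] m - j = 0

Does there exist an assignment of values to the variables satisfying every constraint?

Constraints 1, 4, and 5 give n − k ≥ 0, k − m ≥ -1, m − n ≥ 3.
Adding all 3 inequalities: the left sides telescope to 0, and the right sides sum to 0 + (-1) + 3 = 2. So 0 ≥ 2, which is false.

Unsatisfiable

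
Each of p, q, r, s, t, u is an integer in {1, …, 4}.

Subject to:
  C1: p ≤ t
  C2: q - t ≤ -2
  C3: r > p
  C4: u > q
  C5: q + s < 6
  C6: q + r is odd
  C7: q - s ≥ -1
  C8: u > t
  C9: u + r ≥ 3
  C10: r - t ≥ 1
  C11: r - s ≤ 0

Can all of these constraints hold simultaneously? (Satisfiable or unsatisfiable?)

Constraints 2, 7, 10, and 11 give r − t ≥ 1, t − q ≥ 2, q − s ≥ -1, s − r ≥ 0.
Adding all 4 inequalities: the left sides telescope to 0, and the right sides sum to 1 + 2 + (-1) + 0 = 2. So 0 ≥ 2, which is false.

Unsatisfiable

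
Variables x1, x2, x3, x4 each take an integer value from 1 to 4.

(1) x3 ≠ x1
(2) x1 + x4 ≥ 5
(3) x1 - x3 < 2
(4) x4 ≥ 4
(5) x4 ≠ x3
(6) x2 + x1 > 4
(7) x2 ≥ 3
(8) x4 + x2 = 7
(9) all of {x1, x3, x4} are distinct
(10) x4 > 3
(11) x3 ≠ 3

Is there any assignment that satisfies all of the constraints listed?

Satisfiable

The assignment x1 = 2, x2 = 3, x3 = 1, x4 = 4 works:
  constraint 2 holds since x1 + x4 = 6.
  constraint 3 holds since x1 - x3 = 1.
  constraint 6 holds since x2 + x1 = 5.
The rest check out directly.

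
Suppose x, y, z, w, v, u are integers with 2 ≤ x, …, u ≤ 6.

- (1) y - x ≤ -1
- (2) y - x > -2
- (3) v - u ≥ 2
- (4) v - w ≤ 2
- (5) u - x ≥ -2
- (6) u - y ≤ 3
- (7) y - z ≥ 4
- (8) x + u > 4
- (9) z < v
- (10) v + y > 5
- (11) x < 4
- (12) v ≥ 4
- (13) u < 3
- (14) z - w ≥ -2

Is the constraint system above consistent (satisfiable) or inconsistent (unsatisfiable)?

Constraints 1, 3, 4, 5, 7, and 14 give z − w ≥ -2, w − v ≥ -2, v − u ≥ 2, u − x ≥ -2, x − y ≥ 1, y − z ≥ 4.
Adding all 6 inequalities: the left sides telescope to 0, and the right sides sum to (-2) + (-2) + 2 + (-2) + 1 + 4 = 1. So 0 ≥ 1, which is false.

Unsatisfiable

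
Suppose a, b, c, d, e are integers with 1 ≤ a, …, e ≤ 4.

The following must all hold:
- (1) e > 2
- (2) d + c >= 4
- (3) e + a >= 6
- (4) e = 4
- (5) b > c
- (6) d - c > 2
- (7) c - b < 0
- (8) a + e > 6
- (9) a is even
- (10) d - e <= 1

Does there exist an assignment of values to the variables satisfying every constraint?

Satisfiable

Try a = 4, b = 3, c = 1, d = 4, e = 4.
Check constraint 2: d + c = 5; constraint 3: e + a = 8; constraint 6: d - c = 3. The remaining constraints are straightforward to verify.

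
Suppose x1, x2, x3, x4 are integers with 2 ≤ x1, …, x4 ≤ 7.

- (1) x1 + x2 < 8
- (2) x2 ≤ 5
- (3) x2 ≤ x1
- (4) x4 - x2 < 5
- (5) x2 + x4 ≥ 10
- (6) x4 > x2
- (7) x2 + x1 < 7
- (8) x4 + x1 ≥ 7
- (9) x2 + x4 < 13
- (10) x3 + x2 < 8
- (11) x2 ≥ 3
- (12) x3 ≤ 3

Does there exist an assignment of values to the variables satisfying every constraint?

Satisfiable

Try x1 = 3, x2 = 3, x3 = 3, x4 = 7.
Check constraint 1: x1 + x2 = 6; constraint 4: x4 - x2 = 4; constraint 5: x2 + x4 = 10. The remaining constraints are straightforward to verify.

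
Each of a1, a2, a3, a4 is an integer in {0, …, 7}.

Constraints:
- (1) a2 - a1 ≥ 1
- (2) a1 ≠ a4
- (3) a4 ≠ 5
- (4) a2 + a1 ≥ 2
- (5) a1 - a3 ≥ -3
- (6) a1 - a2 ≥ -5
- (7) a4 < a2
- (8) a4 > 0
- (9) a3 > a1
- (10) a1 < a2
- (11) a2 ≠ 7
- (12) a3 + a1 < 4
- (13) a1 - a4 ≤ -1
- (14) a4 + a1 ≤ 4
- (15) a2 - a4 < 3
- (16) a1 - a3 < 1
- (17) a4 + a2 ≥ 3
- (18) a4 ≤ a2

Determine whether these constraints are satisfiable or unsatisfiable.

One satisfying assignment is a1 = 0, a2 = 3, a3 = 2, a4 = 2.
For the less obvious constraints — constraint 1: a2 - a1 = 3; constraint 4: a2 + a1 = 3 — and the others hold by inspection.

Satisfiable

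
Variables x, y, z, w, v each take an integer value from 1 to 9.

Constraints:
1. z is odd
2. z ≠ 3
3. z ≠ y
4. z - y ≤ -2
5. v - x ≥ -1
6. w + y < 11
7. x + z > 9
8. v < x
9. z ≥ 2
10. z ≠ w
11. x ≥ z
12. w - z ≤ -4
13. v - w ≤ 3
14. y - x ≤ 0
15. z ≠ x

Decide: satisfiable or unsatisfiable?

Constraints 4, 5, 12, 13, and 14 give z − w ≥ 4, w − v ≥ -3, v − x ≥ -1, x − y ≥ 0, y − z ≥ 2.
Adding all 5 inequalities: the left sides telescope to 0, and the right sides sum to 4 + (-3) + (-1) + 0 + 2 = 2. So 0 ≥ 2, which is false.

Unsatisfiable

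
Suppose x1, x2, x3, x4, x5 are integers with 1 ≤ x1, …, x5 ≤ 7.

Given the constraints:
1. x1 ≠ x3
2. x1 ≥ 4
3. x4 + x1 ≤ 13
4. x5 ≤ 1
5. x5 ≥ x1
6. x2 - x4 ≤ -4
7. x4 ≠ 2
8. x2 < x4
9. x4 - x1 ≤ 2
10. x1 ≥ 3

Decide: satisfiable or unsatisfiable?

From constraint 2: x1 ≥ 4. From constraints 4 and 5: x1 ≤ x5 and x5 ≤ 1, so x1 ≤ 1. But 1 < 4, so no value of x1 works.

Unsatisfiable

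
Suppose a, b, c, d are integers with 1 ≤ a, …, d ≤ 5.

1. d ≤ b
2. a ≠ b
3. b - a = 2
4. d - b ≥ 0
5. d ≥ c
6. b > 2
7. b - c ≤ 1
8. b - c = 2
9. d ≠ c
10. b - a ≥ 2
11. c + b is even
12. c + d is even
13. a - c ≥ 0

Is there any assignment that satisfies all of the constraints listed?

Constraints 7, 10, and 13 give b − a ≥ 2, a − c ≥ 0, c − b ≥ -1.
Adding all 3 inequalities: the left sides telescope to 0, and the right sides sum to 2 + 0 + (-1) = 1. So 0 ≥ 1, which is false.

Unsatisfiable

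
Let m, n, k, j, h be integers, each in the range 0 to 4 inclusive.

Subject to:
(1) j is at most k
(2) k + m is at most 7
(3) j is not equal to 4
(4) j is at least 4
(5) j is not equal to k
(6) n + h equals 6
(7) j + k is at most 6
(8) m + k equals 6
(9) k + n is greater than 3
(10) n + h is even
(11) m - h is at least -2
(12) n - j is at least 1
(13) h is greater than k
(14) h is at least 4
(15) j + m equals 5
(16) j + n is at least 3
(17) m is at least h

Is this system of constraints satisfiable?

From constraints 14 and 17: m ≥ h ≥ 4. From constraints 1 and 4: k ≥ j ≥ 4. Hence m + k ≥ 8. But constraint 8 requires m + k = 6, and 6 < 8. Contradiction.

Unsatisfiable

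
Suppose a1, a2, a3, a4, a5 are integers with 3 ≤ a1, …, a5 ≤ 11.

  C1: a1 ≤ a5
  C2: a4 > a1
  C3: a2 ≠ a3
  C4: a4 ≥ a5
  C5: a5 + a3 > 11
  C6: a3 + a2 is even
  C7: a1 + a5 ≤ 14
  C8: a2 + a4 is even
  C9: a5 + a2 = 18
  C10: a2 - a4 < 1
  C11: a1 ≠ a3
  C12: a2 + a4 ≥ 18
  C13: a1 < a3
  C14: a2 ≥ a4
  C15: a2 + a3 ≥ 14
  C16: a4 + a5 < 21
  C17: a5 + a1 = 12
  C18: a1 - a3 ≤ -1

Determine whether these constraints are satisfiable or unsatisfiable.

Satisfiable

One satisfying assignment is a1 = 4, a2 = 10, a3 = 6, a4 = 10, a5 = 8.
For the less obvious constraints — constraint 5: a5 + a3 = 14; constraint 7: a1 + a5 = 12; constraint 9: a5 + a2 = 18 — and the others hold by inspection.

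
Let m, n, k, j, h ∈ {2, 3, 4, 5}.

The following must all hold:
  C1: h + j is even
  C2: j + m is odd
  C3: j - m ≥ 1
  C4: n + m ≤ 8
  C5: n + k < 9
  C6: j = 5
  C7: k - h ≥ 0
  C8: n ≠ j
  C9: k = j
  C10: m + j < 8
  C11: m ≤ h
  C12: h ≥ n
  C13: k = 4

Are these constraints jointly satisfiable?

Constraint 13 fixes k = 4 and constraint 6 fixes j = 5, but constraint 9 requires k = j. Since 4 ≠ 5, contradiction.

Unsatisfiable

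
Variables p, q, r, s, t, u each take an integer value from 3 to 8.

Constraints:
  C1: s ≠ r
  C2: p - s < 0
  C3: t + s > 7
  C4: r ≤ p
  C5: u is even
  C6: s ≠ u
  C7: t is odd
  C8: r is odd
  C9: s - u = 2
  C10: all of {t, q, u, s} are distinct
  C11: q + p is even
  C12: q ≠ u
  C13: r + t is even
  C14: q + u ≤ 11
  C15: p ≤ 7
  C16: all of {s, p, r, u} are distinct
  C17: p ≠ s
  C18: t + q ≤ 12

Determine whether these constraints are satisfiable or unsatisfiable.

Satisfiable

Take p = 5, q = 7, r = 3, s = 6, t = 3, u = 4. Then constraint 2: p - s = -1; constraint 3: t + s = 9, and every other listed constraint is also met.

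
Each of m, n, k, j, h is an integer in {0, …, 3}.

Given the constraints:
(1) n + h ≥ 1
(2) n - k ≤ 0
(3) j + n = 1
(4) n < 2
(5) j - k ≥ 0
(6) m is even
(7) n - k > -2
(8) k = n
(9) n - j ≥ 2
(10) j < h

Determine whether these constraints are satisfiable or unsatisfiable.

Unsatisfiable

Constraints 2, 5, and 9 give j − k ≥ 0, k − n ≥ 0, n − j ≥ 2.
Adding all 3 inequalities: the left sides telescope to 0, and the right sides sum to 0 + 0 + 2 = 2. So 0 ≥ 2, which is false.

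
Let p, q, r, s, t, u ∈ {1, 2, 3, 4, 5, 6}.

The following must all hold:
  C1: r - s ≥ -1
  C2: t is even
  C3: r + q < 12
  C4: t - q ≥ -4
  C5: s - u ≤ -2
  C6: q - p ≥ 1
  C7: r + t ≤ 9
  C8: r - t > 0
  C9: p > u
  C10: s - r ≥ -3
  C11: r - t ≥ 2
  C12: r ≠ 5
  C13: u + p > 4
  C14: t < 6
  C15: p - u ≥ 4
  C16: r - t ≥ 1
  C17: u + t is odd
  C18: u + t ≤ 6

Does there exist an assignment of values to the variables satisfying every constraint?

Unsatisfiable

Constraints 4, 5, 6, 10, 11, and 15 give s − r ≥ -3, r − t ≥ 2, t − q ≥ -4, q − p ≥ 1, p − u ≥ 4, u − s ≥ 2.
Adding all 6 inequalities: the left sides telescope to 0, and the right sides sum to (-3) + 2 + (-4) + 1 + 4 + 2 = 2. So 0 ≥ 2, which is false.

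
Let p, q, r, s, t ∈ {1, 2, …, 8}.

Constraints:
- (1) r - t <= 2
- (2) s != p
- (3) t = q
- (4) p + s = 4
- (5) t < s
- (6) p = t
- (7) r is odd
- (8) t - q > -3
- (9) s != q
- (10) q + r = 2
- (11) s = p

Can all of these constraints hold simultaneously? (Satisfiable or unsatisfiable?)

Unsatisfiable

From constraints 3, 6, and 11, s = p = t = q, so s = q. But constraint 9 says s ≠ q. Contradiction.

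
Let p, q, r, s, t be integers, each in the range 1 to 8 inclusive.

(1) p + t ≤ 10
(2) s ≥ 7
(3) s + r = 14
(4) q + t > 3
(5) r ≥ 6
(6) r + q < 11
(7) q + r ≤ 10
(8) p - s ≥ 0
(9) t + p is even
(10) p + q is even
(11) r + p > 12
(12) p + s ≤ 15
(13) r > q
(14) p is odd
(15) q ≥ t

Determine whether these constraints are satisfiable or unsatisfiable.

The assignment p = 7, q = 3, r = 7, s = 7, t = 3 works:
  constraint 1 holds since p + t = 10.
  constraint 3 holds since s + r = 14.
  constraint 4 holds since q + t = 6.
The rest check out directly.

Satisfiable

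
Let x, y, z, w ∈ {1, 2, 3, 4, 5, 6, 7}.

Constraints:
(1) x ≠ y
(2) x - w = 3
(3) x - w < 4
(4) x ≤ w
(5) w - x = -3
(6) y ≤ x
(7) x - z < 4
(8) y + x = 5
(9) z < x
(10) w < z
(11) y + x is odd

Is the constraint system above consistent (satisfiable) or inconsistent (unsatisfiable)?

Constraints 4, 9, and 10 give w < z, z < x, x ≤ w. Chaining: w < z < x ≤ w, which forces w < w — impossible.

Unsatisfiable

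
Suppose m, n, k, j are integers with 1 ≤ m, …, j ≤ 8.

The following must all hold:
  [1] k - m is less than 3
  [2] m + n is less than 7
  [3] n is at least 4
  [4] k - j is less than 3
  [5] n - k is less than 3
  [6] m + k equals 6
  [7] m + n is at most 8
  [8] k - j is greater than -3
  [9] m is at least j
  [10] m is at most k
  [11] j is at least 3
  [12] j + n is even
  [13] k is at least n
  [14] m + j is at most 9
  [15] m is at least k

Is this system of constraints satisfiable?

From constraints 9 and 11: m ≥ j ≥ 3. From constraints 3 and 13: k ≥ n ≥ 4. Hence m + k ≥ 7. But constraint 6 requires m + k = 6, and 6 < 7. Contradiction.

Unsatisfiable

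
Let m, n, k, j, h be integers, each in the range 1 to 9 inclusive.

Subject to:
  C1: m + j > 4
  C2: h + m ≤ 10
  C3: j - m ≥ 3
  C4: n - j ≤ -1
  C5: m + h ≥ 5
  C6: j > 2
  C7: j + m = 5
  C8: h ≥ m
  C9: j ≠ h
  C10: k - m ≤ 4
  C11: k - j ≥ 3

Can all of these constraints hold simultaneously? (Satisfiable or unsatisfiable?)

Constraints 3, 10, and 11 give k − j ≥ 3, j − m ≥ 3, m − k ≥ -4.
Adding all 3 inequalities: the left sides telescope to 0, and the right sides sum to 3 + 3 + (-4) = 2. So 0 ≥ 2, which is false.

Unsatisfiable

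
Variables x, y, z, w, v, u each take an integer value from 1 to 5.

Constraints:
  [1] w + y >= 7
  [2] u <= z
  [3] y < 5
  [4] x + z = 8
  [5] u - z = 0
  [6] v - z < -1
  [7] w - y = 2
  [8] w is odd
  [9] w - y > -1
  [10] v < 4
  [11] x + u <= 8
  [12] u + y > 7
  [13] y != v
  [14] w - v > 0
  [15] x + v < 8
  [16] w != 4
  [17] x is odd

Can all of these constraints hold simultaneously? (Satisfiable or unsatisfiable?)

Take x = 3, y = 3, z = 5, w = 5, v = 2, u = 5. Then constraint 1: w + y = 8; constraint 4: x + z = 8; constraint 5: u - z = 0, and every other listed constraint is also met.

Satisfiable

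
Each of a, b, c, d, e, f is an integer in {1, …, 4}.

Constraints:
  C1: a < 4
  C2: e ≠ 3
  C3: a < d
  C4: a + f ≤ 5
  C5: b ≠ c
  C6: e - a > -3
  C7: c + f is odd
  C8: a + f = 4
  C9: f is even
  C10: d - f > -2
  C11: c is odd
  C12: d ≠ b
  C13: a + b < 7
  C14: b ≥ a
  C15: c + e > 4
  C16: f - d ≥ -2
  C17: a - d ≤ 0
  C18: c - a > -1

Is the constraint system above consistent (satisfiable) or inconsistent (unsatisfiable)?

One satisfying assignment is a = 2, b = 4, c = 3, d = 3, e = 2, f = 2.
For the less obvious constraints — constraint 4: a + f = 4; constraint 6: e - a = 0; constraint 8: a + f = 4 — and the others hold by inspection.

Satisfiable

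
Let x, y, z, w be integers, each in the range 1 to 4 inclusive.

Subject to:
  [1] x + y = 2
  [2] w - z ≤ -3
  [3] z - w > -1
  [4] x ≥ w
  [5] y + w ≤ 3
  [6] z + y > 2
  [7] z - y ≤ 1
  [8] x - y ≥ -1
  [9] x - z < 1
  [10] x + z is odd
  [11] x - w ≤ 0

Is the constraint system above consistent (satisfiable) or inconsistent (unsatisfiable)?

Unsatisfiable

Constraints 2, 7, 8, and 11 give w − x ≥ 0, x − y ≥ -1, y − z ≥ -1, z − w ≥ 3.
Adding all 4 inequalities: the left sides telescope to 0, and the right sides sum to 0 + (-1) + (-1) + 3 = 1. So 0 ≥ 1, which is false.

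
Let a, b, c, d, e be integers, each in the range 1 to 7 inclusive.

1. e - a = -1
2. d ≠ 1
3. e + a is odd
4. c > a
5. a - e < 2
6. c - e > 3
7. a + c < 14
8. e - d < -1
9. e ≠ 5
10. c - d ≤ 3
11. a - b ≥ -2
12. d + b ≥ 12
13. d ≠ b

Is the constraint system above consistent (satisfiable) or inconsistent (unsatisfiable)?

Setting (a, b, c, d, e) = (4, 5, 7, 7, 3) satisfies everything: constraint 1: e - a = -1; constraint 5: a - e = 1, and the others follow.

Satisfiable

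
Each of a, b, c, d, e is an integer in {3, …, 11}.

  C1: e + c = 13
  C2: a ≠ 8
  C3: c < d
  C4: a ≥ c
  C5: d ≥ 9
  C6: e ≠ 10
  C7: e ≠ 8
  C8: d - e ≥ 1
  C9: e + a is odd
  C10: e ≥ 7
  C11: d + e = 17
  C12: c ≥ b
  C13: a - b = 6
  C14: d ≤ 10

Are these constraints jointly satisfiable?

Satisfiable

The assignment a = 10, b = 4, c = 6, d = 10, e = 7 works:
  constraint 1 holds since e + c = 13.
  constraint 8 holds since d - e = 3.
The rest check out directly.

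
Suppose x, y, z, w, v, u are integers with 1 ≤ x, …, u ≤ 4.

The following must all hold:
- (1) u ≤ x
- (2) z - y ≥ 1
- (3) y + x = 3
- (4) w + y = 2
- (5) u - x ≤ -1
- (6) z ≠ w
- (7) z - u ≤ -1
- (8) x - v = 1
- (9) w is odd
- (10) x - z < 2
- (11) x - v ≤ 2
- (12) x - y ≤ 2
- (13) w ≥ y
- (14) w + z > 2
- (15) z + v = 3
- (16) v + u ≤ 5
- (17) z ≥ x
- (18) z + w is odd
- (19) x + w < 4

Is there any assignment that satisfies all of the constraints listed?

Unsatisfiable

Constraints 2, 5, 7, and 12 give y − x ≥ -2, x − u ≥ 1, u − z ≥ 1, z − y ≥ 1.
Adding all 4 inequalities: the left sides telescope to 0, and the right sides sum to (-2) + 1 + 1 + 1 = 1. So 0 ≥ 1, which is false.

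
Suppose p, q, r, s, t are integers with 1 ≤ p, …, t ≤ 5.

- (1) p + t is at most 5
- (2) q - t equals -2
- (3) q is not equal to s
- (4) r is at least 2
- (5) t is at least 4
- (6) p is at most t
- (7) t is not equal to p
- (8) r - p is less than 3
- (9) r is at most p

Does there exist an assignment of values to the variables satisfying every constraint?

From constraints 4 and 9: p ≥ r ≥ 2. From constraint 5: t ≥ 4. Hence p + t ≥ 6. But constraint 1 requires p + t ≤ 5, and 5 < 6. Contradiction.

Unsatisfiable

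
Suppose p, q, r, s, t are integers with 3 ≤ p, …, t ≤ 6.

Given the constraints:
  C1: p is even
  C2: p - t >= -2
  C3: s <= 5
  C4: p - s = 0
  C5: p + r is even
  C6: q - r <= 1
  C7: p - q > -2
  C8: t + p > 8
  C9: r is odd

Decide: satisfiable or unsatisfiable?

Unsatisfiable

Constraint 1 makes p even and constraint 9 makes r odd, so p + r must be odd. Constraint 5 says p + r is even — contradiction.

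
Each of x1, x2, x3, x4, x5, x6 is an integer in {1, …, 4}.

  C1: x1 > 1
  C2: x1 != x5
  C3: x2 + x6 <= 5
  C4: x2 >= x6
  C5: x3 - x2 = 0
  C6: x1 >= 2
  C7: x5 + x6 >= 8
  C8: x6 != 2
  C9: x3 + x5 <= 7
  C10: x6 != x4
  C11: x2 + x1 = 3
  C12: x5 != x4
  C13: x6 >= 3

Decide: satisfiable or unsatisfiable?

Unsatisfiable

From constraints 4 and 13: x2 ≥ x6 ≥ 3. From constraint 6: x1 ≥ 2. Hence x2 + x1 ≥ 5. But constraint 11 requires x2 + x1 = 3, and 3 < 5. Contradiction.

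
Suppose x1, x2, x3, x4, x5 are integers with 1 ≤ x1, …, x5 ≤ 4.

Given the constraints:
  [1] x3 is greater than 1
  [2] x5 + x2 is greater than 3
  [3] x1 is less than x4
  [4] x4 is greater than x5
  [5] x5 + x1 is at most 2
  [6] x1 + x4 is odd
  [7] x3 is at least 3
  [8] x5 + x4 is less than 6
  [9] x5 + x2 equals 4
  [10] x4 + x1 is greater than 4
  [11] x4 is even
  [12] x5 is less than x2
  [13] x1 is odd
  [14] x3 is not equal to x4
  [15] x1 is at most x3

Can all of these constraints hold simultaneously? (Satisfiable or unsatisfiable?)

The assignment x1 = 1, x2 = 3, x3 = 3, x4 = 4, x5 = 1 works:
  constraint 2 holds since x5 + x2 = 4.
  constraint 5 holds since x5 + x1 = 2.
  constraint 8 holds since x5 + x4 = 5.
The rest check out directly.

Satisfiable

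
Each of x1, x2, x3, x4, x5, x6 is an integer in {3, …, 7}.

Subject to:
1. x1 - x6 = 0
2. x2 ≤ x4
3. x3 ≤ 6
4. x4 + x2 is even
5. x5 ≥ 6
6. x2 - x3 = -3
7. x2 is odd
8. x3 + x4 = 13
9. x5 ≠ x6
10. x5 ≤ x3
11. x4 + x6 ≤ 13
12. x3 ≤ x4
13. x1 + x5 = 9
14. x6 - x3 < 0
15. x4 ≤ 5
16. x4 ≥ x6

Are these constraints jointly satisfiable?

Unsatisfiable

From constraints 5 and 10: x3 ≥ x5 and x5 ≥ 6, so x3 ≥ 6. From constraints 12 and 15: x3 ≤ x4 and x4 ≤ 5, so x3 ≤ 5. But 5 < 6, so no value of x3 works.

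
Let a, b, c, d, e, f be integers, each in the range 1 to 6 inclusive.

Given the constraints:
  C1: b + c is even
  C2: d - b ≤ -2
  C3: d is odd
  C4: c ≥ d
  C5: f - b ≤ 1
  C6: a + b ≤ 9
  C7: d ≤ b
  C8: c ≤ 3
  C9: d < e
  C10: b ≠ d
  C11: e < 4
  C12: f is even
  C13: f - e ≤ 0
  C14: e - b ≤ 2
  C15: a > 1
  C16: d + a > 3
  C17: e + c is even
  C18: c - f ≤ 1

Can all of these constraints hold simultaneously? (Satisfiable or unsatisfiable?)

One satisfying assignment is a = 4, b = 3, c = 1, d = 1, e = 3, f = 2.
For the less obvious constraints — constraint 2: d - b = -2; constraint 5: f - b = -1 — and the others hold by inspection.

Satisfiable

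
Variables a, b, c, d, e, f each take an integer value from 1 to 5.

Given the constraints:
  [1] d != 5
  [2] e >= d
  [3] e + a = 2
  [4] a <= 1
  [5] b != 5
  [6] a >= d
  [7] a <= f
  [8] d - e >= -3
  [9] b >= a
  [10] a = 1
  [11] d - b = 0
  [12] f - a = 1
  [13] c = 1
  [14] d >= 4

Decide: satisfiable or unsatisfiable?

Unsatisfiable

From constraints 6 and 14: a ≥ d and d ≥ 4, so a ≥ 4. From constraint 4: a ≤ 1. But 1 < 4, so no value of a works.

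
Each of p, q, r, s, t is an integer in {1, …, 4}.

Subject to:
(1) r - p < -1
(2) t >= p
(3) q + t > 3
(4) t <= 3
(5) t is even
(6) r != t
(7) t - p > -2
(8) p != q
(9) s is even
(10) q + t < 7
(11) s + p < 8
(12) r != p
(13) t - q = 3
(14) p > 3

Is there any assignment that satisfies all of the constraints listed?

Unsatisfiable

From constraint 14: p ≥ 4. From constraints 2 and 4: p ≤ t and t ≤ 3, so p ≤ 3. But 3 < 4, so no value of p works.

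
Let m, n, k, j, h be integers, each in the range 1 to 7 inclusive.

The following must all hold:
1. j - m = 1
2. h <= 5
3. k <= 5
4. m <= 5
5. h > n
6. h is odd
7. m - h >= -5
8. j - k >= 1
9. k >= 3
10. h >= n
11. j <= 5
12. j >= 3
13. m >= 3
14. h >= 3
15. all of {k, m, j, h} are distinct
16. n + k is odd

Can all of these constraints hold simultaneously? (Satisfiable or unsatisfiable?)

Constraints 2, 3, 4, 9, 11, 12, 13, and 14 confine each of k, m, j, h to the 3 values {3, …, 5}.
Constraint 15 requires all 4 of them to be distinct, but only 3 values are available — impossible by the pigeonhole principle.

Unsatisfiable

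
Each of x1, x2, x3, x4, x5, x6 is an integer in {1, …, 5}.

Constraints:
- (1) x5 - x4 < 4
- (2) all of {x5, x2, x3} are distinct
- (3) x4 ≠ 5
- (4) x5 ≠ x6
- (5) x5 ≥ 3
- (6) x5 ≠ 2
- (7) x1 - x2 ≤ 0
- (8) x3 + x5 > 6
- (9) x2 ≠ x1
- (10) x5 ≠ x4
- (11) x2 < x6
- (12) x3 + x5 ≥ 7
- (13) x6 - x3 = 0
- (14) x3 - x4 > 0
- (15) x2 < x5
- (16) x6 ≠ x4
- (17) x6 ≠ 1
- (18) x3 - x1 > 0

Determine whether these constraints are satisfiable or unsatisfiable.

One satisfying assignment is x1 = 1, x2 = 2, x3 = 3, x4 = 2, x5 = 4, x6 = 3.
For the less obvious constraints — constraint 1: x5 - x4 = 2; constraint 7: x1 - x2 = -1; constraint 8: x3 + x5 = 7 — and the others hold by inspection.

Satisfiable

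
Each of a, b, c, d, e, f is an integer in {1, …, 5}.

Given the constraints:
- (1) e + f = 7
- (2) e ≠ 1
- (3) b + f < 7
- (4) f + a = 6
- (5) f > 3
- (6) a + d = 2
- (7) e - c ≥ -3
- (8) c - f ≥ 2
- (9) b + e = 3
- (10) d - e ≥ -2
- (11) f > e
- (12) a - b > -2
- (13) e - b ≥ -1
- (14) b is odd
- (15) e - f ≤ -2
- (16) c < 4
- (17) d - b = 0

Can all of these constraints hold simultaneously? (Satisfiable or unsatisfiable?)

Unsatisfiable

Constraints 7, 8, and 15 give f − e ≥ 2, e − c ≥ -3, c − f ≥ 2.
Adding all 3 inequalities: the left sides telescope to 0, and the right sides sum to 2 + (-3) + 2 = 1. So 0 ≥ 1, which is false.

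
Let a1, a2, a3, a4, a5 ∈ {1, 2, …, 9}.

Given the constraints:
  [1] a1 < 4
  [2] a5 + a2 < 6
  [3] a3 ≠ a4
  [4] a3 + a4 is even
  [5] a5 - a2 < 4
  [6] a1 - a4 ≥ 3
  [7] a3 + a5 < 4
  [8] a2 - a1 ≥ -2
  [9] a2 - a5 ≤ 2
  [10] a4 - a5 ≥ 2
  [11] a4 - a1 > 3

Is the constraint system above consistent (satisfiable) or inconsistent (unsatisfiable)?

Unsatisfiable

Constraints 6, 8, 9, and 10 give a5 − a2 ≥ -2, a2 − a1 ≥ -2, a1 − a4 ≥ 3, a4 − a5 ≥ 2.
Adding all 4 inequalities: the left sides telescope to 0, and the right sides sum to (-2) + (-2) + 3 + 2 = 1. So 0 ≥ 1, which is false.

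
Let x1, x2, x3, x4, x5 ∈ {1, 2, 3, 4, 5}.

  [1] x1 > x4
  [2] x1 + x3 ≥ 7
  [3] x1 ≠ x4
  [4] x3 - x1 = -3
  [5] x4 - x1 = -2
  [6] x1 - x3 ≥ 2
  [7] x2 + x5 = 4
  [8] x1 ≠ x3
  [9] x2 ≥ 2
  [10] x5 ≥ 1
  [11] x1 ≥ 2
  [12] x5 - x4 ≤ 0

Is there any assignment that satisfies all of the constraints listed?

One satisfying assignment is x1 = 5, x2 = 2, x3 = 2, x4 = 3, x5 = 2.
For the less obvious constraints — constraint 2: x1 + x3 = 7; constraint 4: x3 - x1 = -3 — and the others hold by inspection.

Satisfiable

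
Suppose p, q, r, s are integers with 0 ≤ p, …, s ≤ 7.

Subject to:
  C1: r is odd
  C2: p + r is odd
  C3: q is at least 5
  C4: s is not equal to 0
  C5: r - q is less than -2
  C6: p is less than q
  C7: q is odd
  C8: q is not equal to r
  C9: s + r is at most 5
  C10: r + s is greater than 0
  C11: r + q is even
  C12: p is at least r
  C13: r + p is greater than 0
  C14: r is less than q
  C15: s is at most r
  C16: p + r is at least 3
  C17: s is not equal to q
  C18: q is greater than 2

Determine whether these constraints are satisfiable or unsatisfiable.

Satisfiable

The assignment p = 2, q = 5, r = 1, s = 1 works:
  constraint 5 holds since r - q = -4.
  constraint 9 holds since s + r = 2.
  constraint 10 holds since r + s = 2.
The rest check out directly.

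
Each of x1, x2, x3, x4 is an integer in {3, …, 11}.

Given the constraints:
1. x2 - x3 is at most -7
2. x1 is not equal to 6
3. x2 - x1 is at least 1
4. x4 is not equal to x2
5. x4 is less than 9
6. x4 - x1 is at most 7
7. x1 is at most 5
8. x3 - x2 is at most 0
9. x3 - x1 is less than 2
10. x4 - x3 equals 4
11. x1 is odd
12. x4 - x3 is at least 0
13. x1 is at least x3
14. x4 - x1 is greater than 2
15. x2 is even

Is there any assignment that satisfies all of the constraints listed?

Unsatisfiable

Constraints 1, 3, 6, and 12 give x3 − x2 ≥ 7, x2 − x1 ≥ 1, x1 − x4 ≥ -7, x4 − x3 ≥ 0.
Adding all 4 inequalities: the left sides telescope to 0, and the right sides sum to 7 + 1 + (-7) + 0 = 1. So 0 ≥ 1, which is false.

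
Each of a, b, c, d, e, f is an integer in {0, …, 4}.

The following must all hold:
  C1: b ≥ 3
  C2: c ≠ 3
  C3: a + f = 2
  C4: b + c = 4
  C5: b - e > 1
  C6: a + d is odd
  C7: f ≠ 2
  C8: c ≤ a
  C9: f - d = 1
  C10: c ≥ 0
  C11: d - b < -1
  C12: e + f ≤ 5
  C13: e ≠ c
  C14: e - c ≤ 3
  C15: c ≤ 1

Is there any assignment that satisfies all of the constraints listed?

Setting (a, b, c, d, e, f) = (1, 4, 0, 0, 1, 1) satisfies everything: constraint 3: a + f = 2; constraint 4: b + c = 4; constraint 5: b - e = 3, and the others follow.

Satisfiable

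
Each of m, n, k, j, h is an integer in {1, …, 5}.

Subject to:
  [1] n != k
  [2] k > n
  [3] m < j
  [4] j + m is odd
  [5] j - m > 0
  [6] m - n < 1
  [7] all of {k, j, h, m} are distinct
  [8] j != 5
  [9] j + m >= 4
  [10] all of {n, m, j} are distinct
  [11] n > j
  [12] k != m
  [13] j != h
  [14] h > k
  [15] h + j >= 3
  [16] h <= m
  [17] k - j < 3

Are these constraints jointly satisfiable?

Constraints 2, 5, 11, 14, and 16 give k < h, h ≤ m, m < j, j < n, n < k. Chaining: k < h ≤ m < j < n < k, which forces k < k — impossible.

Unsatisfiable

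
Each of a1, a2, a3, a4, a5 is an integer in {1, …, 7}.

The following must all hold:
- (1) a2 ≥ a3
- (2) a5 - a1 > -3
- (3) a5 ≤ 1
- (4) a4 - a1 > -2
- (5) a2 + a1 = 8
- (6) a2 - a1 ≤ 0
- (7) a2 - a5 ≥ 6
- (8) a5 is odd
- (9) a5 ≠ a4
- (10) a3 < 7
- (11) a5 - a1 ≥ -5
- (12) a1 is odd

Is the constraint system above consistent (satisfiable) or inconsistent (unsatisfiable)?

Constraints 6, 7, and 11 give a5 − a1 ≥ -5, a1 − a2 ≥ 0, a2 − a5 ≥ 6.
Adding all 3 inequalities: the left sides telescope to 0, and the right sides sum to (-5) + 0 + 6 = 1. So 0 ≥ 1, which is false.

Unsatisfiable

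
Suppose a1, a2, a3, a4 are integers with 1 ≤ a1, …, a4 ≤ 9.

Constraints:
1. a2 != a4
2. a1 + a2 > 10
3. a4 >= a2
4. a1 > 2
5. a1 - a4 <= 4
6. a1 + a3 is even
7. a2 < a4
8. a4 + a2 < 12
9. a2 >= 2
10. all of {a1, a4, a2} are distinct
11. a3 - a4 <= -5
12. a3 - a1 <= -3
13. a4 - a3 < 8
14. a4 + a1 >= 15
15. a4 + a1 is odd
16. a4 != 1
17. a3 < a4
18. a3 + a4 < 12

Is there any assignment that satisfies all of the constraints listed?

Satisfiable

Take a1 = 9, a2 = 3, a3 = 3, a4 = 8. Then constraint 2: a1 + a2 = 12; constraint 5: a1 - a4 = 1, and every other listed constraint is also met.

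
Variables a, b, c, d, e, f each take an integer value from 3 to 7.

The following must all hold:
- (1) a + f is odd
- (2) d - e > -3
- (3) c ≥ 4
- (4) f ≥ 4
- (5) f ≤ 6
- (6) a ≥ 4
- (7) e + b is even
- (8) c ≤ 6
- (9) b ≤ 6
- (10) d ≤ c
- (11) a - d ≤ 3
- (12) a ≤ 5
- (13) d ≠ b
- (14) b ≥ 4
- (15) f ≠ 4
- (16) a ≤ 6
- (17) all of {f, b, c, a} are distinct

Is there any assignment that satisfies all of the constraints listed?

Unsatisfiable

Constraints 3, 4, 5, 6, 8, 9, 14, and 16 confine each of f, b, c, a to the 3 values {4, …, 6}.
Constraint 17 requires all 4 of them to be distinct, but only 3 values are available — impossible by the pigeonhole principle.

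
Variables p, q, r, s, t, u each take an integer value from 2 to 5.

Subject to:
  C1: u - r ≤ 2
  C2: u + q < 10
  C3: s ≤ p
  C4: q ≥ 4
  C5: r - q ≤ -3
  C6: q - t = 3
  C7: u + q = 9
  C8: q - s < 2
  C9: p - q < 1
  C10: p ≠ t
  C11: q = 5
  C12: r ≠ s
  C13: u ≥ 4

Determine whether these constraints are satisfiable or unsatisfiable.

Satisfiable

The assignment p = 5, q = 5, r = 2, s = 5, t = 2, u = 4 works:
  constraint 1 holds since u - r = 2.
  constraint 2 holds since u + q = 9.
The rest check out directly.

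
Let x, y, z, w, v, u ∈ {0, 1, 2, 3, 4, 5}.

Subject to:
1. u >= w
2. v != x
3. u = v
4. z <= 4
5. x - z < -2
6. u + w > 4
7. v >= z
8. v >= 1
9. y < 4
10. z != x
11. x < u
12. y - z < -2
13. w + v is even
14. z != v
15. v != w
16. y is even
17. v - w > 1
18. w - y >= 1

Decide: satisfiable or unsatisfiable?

Setting (x, y, z, w, v, u) = (0, 0, 4, 1, 5, 5) satisfies everything: constraint 5: x - z = -4; constraint 6: u + w = 6; constraint 12: y - z = -4, and the others follow.

Satisfiable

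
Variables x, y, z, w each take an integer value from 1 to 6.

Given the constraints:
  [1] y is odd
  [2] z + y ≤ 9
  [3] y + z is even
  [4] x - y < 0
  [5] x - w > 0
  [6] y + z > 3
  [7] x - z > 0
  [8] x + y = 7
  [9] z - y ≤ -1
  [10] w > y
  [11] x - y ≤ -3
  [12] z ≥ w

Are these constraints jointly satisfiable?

Unsatisfiable

Constraints 4, 7, 10, and 12 give x < y, y < w, w ≤ z, z < x. Chaining: x < y < w ≤ z < x, which forces x < x — impossible.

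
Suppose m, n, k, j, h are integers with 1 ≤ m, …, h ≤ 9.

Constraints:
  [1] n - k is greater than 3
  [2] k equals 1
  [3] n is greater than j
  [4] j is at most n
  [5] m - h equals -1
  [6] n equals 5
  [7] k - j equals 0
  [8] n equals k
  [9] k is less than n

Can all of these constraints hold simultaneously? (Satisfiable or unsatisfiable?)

Unsatisfiable

Constraint 6 fixes n = 5 and constraint 2 fixes k = 1, but constraint 8 requires n = k. Since 5 ≠ 1, contradiction.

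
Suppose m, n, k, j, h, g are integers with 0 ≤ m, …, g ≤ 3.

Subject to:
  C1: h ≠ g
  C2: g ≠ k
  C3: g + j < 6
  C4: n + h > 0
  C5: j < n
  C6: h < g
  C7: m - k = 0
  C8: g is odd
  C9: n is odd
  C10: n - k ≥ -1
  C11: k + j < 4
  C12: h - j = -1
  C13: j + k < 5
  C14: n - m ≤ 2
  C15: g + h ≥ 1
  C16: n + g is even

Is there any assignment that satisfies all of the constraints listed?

One satisfying assignment is m = 2, n = 3, k = 2, j = 1, h = 0, g = 3.
For the less obvious constraints — constraint 3: g + j = 4; constraint 4: n + h = 3 — and the others hold by inspection.

Satisfiable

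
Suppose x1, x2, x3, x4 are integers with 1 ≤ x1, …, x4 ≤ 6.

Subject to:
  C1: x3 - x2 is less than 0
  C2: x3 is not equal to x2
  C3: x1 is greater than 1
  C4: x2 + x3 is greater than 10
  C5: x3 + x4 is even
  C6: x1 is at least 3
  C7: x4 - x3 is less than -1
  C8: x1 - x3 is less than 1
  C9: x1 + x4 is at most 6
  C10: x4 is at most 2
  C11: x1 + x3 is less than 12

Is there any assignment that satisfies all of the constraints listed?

Satisfiable

The assignment x1 = 5, x2 = 6, x3 = 5, x4 = 1 works:
  constraint 1 holds since x3 - x2 = -1.
  constraint 4 holds since x2 + x3 = 11.
  constraint 7 holds since x4 - x3 = -4.
The rest check out directly.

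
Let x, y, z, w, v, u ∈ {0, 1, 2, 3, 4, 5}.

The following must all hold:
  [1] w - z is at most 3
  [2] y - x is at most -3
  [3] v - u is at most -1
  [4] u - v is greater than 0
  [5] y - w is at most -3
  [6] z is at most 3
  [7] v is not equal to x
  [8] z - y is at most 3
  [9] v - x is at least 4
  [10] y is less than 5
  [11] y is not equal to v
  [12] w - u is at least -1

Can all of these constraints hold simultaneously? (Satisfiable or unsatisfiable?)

Constraints 1, 2, 3, 8, 9, and 12 give z − w ≥ -3, w − u ≥ -1, u − v ≥ 1, v − x ≥ 4, x − y ≥ 3, y − z ≥ -3.
Adding all 6 inequalities: the left sides telescope to 0, and the right sides sum to (-3) + (-1) + 1 + 4 + 3 + (-3) = 1. So 0 ≥ 1, which is false.

Unsatisfiable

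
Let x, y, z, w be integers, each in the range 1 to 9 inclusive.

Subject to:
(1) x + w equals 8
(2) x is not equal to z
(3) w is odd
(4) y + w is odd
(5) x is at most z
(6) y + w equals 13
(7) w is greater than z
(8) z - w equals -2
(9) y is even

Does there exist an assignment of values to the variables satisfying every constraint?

Take x = 1, y = 6, z = 5, w = 7. Then constraint 1: x + w = 8; constraint 6: y + w = 13; constraint 8: z - w = -2, and every other listed constraint is also met.

Satisfiable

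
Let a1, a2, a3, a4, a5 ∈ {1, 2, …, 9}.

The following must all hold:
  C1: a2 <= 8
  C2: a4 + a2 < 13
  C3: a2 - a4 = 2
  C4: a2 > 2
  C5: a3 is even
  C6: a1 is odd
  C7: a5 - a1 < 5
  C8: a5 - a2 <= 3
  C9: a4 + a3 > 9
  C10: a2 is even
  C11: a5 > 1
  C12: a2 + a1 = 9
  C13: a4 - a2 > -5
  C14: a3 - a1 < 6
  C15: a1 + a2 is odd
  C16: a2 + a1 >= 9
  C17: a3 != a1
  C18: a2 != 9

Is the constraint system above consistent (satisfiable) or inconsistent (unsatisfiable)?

Satisfiable

Take a1 = 3, a2 = 6, a3 = 8, a4 = 4, a5 = 6. Then constraint 2: a4 + a2 = 10; constraint 3: a2 - a4 = 2; constraint 7: a5 - a1 = 3, and every other listed constraint is also met.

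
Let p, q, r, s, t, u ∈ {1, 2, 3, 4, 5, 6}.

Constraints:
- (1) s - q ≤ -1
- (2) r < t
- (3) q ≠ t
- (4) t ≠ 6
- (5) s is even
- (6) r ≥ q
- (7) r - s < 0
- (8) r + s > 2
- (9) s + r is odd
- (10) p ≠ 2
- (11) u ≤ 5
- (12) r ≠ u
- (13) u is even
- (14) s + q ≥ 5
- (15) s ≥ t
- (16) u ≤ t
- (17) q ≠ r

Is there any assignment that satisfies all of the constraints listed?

Constraints 1, 2, 6, and 15 give t ≤ s, s < q, q ≤ r, r < t. Chaining: t ≤ s < q ≤ r < t, which forces t < t — impossible.

Unsatisfiable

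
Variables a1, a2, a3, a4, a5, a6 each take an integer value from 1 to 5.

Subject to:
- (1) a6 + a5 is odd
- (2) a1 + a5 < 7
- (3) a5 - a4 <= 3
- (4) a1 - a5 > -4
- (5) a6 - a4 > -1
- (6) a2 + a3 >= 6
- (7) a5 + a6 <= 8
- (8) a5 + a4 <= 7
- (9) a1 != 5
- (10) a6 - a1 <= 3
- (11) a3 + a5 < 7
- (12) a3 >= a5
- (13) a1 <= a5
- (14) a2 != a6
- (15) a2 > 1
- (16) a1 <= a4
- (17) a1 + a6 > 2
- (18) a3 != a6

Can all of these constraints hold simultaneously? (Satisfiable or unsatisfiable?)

Satisfiable

One satisfying assignment is a1 = 1, a2 = 3, a3 = 3, a4 = 3, a5 = 3, a6 = 4.
For the less obvious constraints — constraint 2: a1 + a5 = 4; constraint 3: a5 - a4 = 0; constraint 4: a1 - a5 = -2 — and the others hold by inspection.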